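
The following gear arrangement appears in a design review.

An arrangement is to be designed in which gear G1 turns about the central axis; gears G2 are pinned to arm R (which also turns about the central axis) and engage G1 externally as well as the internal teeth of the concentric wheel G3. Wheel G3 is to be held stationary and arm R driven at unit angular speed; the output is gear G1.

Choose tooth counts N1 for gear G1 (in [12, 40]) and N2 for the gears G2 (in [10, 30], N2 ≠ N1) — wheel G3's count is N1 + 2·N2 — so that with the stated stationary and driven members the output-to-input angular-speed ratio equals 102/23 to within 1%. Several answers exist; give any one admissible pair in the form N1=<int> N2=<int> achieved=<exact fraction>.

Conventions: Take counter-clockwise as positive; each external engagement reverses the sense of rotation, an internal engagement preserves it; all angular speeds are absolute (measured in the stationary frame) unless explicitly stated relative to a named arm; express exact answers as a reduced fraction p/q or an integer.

topology: planetary set — design target 102/23, arm = carrier (Willis)
Willis with ω_ring = 0: ω_sun/ω_arm = (N1+N3)/N1; set equal to 102/23  ⇒  N3/N1 = 102/23 − 1 = 79/23
N3 = N1 + 2·N2  ⇒  N2/N1 = (N3/N1 − 1)/2 = (79/23 − 1)/2 = 28/23
smallest multiple with N1 ≥ 12 and N2 ≥ 10: k = 1  ⇒  N1 = 1·23 = 23, N2 = 1·28 = 28 (N1 ≤ 40, N2 ≤ 30, N2 ≠ N1 ✓), N3 = 23 + 2·28 = 79
check: (N1+N3)/N1 with N1 = 23, N3 = 79 gives 102/23; |achieved − target| = 0 ≤ 51/1150 ✓

N1=23 N2=28 achieved=102/23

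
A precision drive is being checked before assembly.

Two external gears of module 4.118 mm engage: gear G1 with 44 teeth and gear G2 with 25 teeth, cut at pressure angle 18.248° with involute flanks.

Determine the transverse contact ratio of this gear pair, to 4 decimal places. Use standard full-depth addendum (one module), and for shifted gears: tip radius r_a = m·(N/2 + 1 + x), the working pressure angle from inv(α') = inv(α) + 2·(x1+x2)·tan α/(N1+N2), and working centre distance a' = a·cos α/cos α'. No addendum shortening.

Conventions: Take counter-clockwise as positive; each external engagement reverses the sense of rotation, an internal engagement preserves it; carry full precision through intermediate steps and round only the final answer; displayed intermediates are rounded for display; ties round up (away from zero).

recognized (one external pair, fixed centres): single-mesh tooth geometry, m = 4.118, N1 = 44, N2 = 25
base radii: r_b1 = 86.039932, r_b2 = 48.886325
tip radii: r_a1 = 94.714000, r_a2 = 55.593000
no profile shift: α' = α, a' = a
action lengths: √(r_a1²−r_b1²) = 39.596361, √(r_a2²−r_b2²) = 26.470906
base pitch p_b = π·m·cos α = 12.286474
CR = (39.596361 + 26.470906 − 142.071000·sin 18.24800°)/12.286474 = 1.756442
contact ratio ≈ 1.7564

1.7564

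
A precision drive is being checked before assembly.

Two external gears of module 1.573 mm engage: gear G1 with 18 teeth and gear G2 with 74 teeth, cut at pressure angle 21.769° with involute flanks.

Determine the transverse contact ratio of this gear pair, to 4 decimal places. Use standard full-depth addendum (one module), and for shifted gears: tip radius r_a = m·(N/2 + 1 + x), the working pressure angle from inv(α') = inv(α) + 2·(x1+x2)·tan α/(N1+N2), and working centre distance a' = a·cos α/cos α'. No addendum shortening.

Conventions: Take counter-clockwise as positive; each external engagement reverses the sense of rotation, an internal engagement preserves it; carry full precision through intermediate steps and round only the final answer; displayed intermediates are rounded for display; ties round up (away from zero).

single-mesh involute tooth geometry (18T engaging 74T at module 1.573)
base radii: r_b1 = 13.147416, r_b2 = 54.050490
tip radii: r_a1 = 15.730000, r_a2 = 59.774000
no profile shift: α' = α, a' = a
action lengths: √(r_a1²−r_b1²) = 8.635875, √(r_a2²−r_b2²) = 25.524020
base pitch p_b = π·m·cos α = 4.589314
CR = (8.635875 + 25.524020 − 72.358000·sin 21.76900°)/4.589314 = 1.596059
contact ratio ≈ 1.5961

1.5961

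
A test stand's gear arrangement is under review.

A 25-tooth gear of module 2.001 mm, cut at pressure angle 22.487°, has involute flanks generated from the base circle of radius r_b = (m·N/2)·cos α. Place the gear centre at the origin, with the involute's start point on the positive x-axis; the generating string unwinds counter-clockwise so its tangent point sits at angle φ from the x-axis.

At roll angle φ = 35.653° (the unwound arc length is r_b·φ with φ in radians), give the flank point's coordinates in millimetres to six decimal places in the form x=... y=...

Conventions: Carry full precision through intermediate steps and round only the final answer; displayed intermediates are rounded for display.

single-mesh involute tooth geometry (25T wheel at module 2.001)
pitch radius r_p = m·N/2 = 2.001·25/2 = 25.012500
base radius r_b = r_p·cos α = 25.012500·cos 22.487° = 23.110708
roll angle φ = 35.653° = 0.62226224 rad
x = r_b·(cos φ + φ·sin φ) = 27.161159
y = r_b·(sin φ − φ·cos φ) = 1.785262

x=27.161159 y=1.785262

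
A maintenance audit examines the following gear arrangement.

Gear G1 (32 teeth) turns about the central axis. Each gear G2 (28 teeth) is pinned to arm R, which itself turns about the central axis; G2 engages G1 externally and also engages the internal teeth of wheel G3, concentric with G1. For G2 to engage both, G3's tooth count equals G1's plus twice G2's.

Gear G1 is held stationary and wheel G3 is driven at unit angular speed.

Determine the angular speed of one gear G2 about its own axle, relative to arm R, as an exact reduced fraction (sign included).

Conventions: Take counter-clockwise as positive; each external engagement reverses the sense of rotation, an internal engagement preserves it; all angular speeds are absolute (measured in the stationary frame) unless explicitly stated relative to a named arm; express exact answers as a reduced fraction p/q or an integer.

88/105

topology: planetary set — G1 32T / G2 28T / G3 88T, arm = carrier (Willis)
ring teeth: 32 + 2·28 = 88
32(ω_sun−ω_arm) = −88(ω_ring−ω_arm),  ω_sun = 0, ω_ring = 1
32(0−ω_arm) = −88(1−ω_arm)  ⇒  120·ω_arm = 88  ⇒  ω_arm = 11/15
sun–planet mesh: 32·(0−11/15) = −28·(ω_p−ω_arm)  ⇒  ω_p−ω_arm = 88/105
exact speed ratio = 88/105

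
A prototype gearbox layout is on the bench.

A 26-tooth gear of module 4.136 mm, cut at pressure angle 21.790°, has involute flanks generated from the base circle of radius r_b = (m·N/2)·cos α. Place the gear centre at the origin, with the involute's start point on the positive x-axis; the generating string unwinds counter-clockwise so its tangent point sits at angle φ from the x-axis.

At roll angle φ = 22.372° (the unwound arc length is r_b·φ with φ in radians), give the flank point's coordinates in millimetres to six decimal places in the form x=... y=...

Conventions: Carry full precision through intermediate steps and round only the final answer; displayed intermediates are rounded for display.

single-mesh involute tooth geometry (26T wheel at module 4.136)
pitch radius r_p = m·N/2 = 4.136·26/2 = 53.768000
base radius r_b = r_p·cos α = 53.768000·cos 21.790° = 49.926310
roll angle φ = 22.372° = 0.39046506 rad
x = r_b·(cos φ + φ·sin φ) = 53.588424
y = r_b·(sin φ − φ·cos φ) = 0.975706

x=53.588424 y=0.975706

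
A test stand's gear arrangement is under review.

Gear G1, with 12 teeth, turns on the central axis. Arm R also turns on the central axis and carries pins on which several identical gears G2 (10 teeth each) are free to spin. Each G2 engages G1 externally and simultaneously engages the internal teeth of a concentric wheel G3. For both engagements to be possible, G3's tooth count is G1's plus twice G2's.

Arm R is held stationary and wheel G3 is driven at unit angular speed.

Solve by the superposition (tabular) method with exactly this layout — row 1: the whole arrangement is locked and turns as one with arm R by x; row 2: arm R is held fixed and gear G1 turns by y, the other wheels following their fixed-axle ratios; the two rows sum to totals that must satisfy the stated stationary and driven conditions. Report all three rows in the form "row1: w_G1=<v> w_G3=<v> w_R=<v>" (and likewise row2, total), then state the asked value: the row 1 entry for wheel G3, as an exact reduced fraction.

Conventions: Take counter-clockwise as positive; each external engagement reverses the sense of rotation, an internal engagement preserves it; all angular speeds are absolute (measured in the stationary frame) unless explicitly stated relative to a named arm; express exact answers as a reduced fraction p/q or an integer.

class = planetary set [G3 = 12+2·10 = 32; Willis about the carrier]
row 1 — lock + rotate with arm: ω_sun = ω_ring = ω_arm = x
row 2 — arm fixed, fixed-axis ratios: sun y, ring −(12/32)·y, arm 0
boundary: total ω_arm = x = 0 and total ω_ring = x − (12/32)·y = 1  ⇒  y = -8/3, x = 0
row 2 ring = −(12/32)·(-8/3) = 1
totals (row 1 + row 2): sun 0 + (-8/3) = -8/3, ring 0 + 1 = 1, arm 0 + 0 = 0
asked cell (row1, ring) = 0

row1: w_G1=0 w_G3=0 w_R=0
row2: w_G1=-8/3 w_G3=1 w_R=0
total: w_G1=-8/3 w_G3=1 w_R=0
asked value: 0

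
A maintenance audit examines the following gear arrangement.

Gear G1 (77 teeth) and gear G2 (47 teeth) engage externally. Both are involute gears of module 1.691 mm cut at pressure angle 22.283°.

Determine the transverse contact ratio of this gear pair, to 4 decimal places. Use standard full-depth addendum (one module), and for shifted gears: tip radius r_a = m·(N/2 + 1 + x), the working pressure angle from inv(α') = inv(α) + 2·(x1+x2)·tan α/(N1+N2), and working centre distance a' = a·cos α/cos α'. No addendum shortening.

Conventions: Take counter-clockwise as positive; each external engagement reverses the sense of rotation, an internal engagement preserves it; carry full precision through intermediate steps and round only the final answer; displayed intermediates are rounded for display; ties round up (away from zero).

1.6650

recognized (one external pair, fixed centres): single-mesh tooth geometry, m = 1.691, N1 = 77, N2 = 47
base radii: r_b1 = 60.241718, r_b2 = 36.770919
tip radii: r_a1 = 66.794500, r_a2 = 41.429500
no profile shift: α' = α, a' = a
action lengths: √(r_a1²−r_b1²) = 28.852047, √(r_a2²−r_b2²) = 19.086723
base pitch p_b = π·m·cos α = 4.915713
CR = (28.852047 + 19.086723 − 104.842000·sin 22.28300°)/4.915713 = 1.664990
contact ratio ≈ 1.6650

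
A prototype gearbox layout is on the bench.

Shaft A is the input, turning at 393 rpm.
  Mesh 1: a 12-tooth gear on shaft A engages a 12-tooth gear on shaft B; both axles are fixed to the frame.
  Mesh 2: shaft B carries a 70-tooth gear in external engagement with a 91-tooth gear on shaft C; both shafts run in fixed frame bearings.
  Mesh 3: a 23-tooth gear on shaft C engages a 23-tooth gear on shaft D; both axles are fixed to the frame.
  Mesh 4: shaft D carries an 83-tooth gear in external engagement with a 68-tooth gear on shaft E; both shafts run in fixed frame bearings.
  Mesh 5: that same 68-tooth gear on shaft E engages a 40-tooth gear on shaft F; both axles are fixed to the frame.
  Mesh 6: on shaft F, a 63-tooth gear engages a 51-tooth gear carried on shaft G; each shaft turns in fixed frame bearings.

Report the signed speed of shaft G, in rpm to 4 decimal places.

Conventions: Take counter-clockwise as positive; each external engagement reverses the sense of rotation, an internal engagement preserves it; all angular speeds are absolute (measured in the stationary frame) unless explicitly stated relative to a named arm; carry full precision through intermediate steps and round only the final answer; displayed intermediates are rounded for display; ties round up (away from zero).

+774.8857 rpm

topology: fixed-axis compound train — 6 meshes, A→G
mesh 1 [12T→12T]: ω = 393.0000×12/12 = 393.0000 rpm, sense flips to −
mesh 2 [70T→91T]: ω = 393.0000×70/91 = 302.3077 rpm, sense flips to +
mesh 3 [23T→23T]: ω = 302.3077×23/23 = 302.3077 rpm, sense flips to −
mesh 4 [83T→68T]: ω = 302.3077×83/68 = 368.9932 rpm, sense flips to +
mesh 5 [68T→40T]: ω = 368.9932×68/40 = 627.2885 rpm, sense flips to −
mesh 6 [63T→51T]: ω = 627.2885×63/51 = 774.8857 rpm, sense flips to +
signed output speed = +774.8857 rpm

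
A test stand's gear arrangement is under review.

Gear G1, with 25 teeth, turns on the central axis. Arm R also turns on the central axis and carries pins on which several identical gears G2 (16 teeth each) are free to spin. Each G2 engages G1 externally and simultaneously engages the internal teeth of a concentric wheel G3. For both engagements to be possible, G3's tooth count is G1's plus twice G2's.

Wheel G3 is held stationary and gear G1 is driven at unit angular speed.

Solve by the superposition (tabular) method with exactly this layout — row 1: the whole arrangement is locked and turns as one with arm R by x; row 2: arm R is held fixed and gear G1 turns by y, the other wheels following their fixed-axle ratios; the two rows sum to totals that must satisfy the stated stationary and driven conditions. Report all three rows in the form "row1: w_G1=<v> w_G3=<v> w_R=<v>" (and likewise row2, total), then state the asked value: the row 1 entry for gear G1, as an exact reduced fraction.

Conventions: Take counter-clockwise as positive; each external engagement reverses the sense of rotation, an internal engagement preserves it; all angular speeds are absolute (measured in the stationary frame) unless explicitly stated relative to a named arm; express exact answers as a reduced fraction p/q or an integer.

planetary set (25T centre, 16T on arm, 57T internal) — Willis relation
superposition row 1 [locked train]: every member turns x
superposition row 2 [arm held]: sun y, ring −(25/57)·y, arm 0
boundary: total ω_ring = x − (25/57)·y = 0 and total ω_sun = x + y = 1  ⇒  y = 57/82, x = 25/82
row 2 ring = −(25/57)·57/82 = -25/82
totals (row 1 + row 2): sun 25/82 + 57/82 = 1, ring 25/82 + (-25/82) = 0, arm 25/82 + 0 = 25/82
asked cell (row1, sun) = 25/82

row1: w_G1=25/82 w_G3=25/82 w_R=25/82
row2: w_G1=57/82 w_G3=-25/82 w_R=0
total: w_G1=1 w_G3=0 w_R=25/82
asked value: 25/82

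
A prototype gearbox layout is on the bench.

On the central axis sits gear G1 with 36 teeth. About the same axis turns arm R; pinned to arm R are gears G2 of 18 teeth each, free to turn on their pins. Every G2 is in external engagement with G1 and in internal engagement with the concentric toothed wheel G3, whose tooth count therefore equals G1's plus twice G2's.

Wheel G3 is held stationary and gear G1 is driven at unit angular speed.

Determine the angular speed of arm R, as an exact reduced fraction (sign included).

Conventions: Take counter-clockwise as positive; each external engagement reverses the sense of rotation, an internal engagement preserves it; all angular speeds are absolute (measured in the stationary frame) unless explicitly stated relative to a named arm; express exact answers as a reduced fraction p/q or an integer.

recognized (axles ride arm R): planetary set, 36/18/72 teeth
ring teeth: 36 + 2·18 = 72
36(ω_sun−ω_arm) = −72(ω_ring−ω_arm),  ω_ring = 0, ω_sun = 1
36(1−ω_arm) = −72(0−ω_arm)  ⇒  108·ω_arm = 36  ⇒  ω_arm = 1/3
exact speed ratio = 1/3

1/3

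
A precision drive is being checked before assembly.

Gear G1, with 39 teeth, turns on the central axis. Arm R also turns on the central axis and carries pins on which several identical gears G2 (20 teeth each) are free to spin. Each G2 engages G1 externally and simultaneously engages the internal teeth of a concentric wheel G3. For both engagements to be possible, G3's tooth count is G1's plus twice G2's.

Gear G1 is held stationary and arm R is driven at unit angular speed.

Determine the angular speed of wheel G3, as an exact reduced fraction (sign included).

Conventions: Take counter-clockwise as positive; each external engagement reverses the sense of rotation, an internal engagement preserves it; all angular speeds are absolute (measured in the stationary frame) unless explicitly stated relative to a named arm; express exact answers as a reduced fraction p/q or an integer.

planetary set (39T centre, 20T on arm, 79T internal) — Willis relation
ring teeth: 39 + 2·20 = 79
39(ω_sun−ω_arm) = −79(ω_ring−ω_arm),  ω_sun = 0, ω_arm = 1
ω_ring = 1 − (39/79)(0−1) = 118/79
exact speed ratio = 118/79

118/79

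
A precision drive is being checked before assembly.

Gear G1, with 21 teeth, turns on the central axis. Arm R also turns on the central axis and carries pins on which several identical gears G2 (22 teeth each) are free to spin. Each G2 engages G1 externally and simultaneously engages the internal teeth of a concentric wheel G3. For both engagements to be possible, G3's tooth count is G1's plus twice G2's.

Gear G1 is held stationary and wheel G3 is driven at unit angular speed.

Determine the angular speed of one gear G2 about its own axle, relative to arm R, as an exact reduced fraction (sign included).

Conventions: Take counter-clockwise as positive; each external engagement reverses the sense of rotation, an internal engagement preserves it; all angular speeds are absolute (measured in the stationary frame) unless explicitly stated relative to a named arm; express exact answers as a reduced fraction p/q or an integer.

1365/1892

recognized (axles ride arm R): planetary set, 21/22/65 teeth
ring teeth: 21 + 2·22 = 65
21(ω_sun−ω_arm) = −65(ω_ring−ω_arm),  ω_sun = 0, ω_ring = 1
21(0−ω_arm) = −65(1−ω_arm)  ⇒  86·ω_arm = 65  ⇒  ω_arm = 65/86
sun–planet mesh: 21·(0−65/86) = −22·(ω_p−ω_arm)  ⇒  ω_p−ω_arm = 1365/1892
exact speed ratio = 1365/1892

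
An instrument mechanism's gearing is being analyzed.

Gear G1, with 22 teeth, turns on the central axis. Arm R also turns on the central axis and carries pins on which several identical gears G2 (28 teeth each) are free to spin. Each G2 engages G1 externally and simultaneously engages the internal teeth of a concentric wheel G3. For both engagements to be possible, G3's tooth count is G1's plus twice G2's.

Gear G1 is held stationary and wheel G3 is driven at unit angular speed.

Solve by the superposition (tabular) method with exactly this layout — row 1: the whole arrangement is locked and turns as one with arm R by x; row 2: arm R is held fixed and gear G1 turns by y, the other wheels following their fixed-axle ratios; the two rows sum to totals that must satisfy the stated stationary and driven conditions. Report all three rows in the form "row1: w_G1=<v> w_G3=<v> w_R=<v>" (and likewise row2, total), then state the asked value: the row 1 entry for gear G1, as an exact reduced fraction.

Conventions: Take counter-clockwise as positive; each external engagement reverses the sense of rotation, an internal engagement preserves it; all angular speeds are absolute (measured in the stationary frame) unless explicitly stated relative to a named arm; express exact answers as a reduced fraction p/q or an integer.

row1: w_G1=39/50 w_G3=39/50 w_R=39/50
row2: w_G1=-39/50 w_G3=11/50 w_R=0
total: w_G1=0 w_G3=1 w_R=39/50
asked value: 39/50

topology: planetary set — G1 22T / G2 28T / G3 78T, arm = carrier (Willis)
row 1: whole set turns with the arm by x
row 2 (arm held, sun turns y): ω_ring = −(22/78)·y, ω_arm = 0
boundary: total ω_sun = x + y = 0 and total ω_ring = x − (22/78)·y = 1  ⇒  y = -39/50, x = 39/50
row 2 ring = −(22/78)·(-39/50) = 11/50
totals (row 1 + row 2): sun 39/50 + (-39/50) = 0, ring 39/50 + 11/50 = 1, arm 39/50 + 0 = 39/50
asked cell (row1, sun) = 39/50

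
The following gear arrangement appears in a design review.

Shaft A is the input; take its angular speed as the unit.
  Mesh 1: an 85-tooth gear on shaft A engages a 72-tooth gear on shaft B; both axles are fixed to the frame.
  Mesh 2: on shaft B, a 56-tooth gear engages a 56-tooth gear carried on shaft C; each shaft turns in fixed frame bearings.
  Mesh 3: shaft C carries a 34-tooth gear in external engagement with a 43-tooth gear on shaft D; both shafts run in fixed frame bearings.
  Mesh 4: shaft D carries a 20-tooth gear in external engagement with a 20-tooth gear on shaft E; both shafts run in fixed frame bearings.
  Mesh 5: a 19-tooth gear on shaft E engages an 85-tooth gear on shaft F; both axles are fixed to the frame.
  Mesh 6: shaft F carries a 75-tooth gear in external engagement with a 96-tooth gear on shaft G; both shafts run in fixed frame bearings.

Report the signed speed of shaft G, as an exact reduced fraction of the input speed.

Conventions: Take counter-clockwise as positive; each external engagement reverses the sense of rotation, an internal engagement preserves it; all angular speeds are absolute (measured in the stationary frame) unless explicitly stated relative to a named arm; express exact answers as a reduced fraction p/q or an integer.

8075/49536

6-mesh fixed-axis compound train (all bearings frame-fixed)
mesh 1 [85T→72T]: |ω|/ω_in = 1×85/72 = 85/72, sense flips to −
mesh 2 [56T→56T]: |ω|/ω_in = (85/72)×56/56 = 85/72, sense flips to +
mesh 3 [34T→43T]: |ω|/ω_in = (85/72)×34/43 = 1445/1548, sense flips to −
mesh 4 [20T→20T]: |ω|/ω_in = (1445/1548)×20/20 = 1445/1548, sense flips to +
mesh 5 [19T→85T]: |ω|/ω_in = (1445/1548)×19/85 = 323/1548, sense flips to −
mesh 6 [75T→96T]: |ω|/ω_in = (323/1548)×75/96 = 8075/49536, sense flips to +
signed output speed (× input speed) = 8075/49536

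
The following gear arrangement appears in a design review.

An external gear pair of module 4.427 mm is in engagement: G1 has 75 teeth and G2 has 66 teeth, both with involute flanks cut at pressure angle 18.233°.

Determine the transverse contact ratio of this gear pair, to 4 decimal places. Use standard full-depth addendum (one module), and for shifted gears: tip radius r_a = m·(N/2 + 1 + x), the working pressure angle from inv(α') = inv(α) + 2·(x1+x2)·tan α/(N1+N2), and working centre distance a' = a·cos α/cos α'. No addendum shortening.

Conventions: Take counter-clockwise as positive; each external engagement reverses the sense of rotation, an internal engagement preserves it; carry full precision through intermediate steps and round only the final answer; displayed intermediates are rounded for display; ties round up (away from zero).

recognized (one external pair, fixed centres): single-mesh tooth geometry, m = 4.427, N1 = 75, N2 = 66
base radii: r_b1 = 157.677345, r_b2 = 138.756063
tip radii: r_a1 = 170.439500, r_a2 = 150.518000
no profile shift: α' = α, a' = a
action lengths: √(r_a1²−r_b1²) = 64.710726, √(r_a2²−r_b2²) = 58.330294
base pitch p_b = π·m·cos α = 13.209546
CR = (64.710726 + 58.330294 − 312.103500·sin 18.23300°)/13.209546 = 1.922053
contact ratio ≈ 1.9221

1.9221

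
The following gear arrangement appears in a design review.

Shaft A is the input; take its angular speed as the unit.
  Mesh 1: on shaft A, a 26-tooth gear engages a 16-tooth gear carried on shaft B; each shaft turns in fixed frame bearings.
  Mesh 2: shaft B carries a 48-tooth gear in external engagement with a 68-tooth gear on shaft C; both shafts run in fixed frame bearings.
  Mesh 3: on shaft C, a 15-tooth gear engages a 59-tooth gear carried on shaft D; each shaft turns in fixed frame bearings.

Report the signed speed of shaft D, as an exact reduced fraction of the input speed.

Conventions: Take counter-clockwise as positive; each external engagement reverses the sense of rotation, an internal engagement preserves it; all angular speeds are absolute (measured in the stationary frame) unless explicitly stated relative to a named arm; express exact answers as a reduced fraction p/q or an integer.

3-mesh fixed-axis compound train (all bearings frame-fixed)
mesh 1 [26T→16T]: |ω|/ω_in = 1×26/16 = 13/8, sense flips to −
mesh 2 [48T→68T]: |ω|/ω_in = (13/8)×48/68 = 39/34, sense flips to +
mesh 3 [15T→59T]: |ω|/ω_in = (39/34)×15/59 = 585/2006, sense flips to −
signed output speed (× input speed) = -585/2006

-585/2006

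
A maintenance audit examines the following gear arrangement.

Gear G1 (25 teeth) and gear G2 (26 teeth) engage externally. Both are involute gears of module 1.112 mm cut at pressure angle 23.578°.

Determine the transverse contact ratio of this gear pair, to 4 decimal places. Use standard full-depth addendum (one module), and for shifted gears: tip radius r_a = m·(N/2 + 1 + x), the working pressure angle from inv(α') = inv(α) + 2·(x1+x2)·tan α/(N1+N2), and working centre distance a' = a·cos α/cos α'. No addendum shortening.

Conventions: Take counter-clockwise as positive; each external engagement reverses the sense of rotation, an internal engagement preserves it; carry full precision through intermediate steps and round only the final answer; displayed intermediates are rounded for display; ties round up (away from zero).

1.4909

class = single-mesh tooth geometry [involute pair 25T × 26T, m = 1.112]
base radii: r_b1 = 12.739578, r_b2 = 13.249161
tip radii: r_a1 = 15.012000, r_a2 = 15.568000
no profile shift: α' = α, a' = a
action lengths: √(r_a1²−r_b1²) = 7.941241, √(r_a2²−r_b2²) = 8.174495
base pitch p_b = π·m·cos α = 3.201805
CR = (7.941241 + 8.174495 − 28.356000·sin 23.57800°)/3.201805 = 1.490852
contact ratio ≈ 1.4909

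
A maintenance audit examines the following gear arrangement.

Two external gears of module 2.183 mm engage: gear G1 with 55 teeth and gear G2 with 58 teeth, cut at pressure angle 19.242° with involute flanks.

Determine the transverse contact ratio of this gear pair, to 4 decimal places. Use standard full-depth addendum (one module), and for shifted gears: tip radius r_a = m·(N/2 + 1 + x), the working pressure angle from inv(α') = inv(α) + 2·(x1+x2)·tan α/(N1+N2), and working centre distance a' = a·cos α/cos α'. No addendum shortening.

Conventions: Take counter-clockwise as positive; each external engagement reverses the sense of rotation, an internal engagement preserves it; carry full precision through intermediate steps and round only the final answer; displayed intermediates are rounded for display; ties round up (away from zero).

1.8187

single-mesh involute tooth geometry (55T engaging 58T at module 2.183)
base radii: r_b1 = 56.678787, r_b2 = 59.770357
tip radii: r_a1 = 62.215500, r_a2 = 65.490000
no profile shift: α' = α, a' = a
action lengths: √(r_a1²−r_b1²) = 25.657037, √(r_a2²−r_b2²) = 26.766481
base pitch p_b = π·m·cos α = 6.474969
CR = (25.657037 + 26.766481 − 123.339500·sin 19.24200°)/6.474969 = 1.818680
contact ratio ≈ 1.8187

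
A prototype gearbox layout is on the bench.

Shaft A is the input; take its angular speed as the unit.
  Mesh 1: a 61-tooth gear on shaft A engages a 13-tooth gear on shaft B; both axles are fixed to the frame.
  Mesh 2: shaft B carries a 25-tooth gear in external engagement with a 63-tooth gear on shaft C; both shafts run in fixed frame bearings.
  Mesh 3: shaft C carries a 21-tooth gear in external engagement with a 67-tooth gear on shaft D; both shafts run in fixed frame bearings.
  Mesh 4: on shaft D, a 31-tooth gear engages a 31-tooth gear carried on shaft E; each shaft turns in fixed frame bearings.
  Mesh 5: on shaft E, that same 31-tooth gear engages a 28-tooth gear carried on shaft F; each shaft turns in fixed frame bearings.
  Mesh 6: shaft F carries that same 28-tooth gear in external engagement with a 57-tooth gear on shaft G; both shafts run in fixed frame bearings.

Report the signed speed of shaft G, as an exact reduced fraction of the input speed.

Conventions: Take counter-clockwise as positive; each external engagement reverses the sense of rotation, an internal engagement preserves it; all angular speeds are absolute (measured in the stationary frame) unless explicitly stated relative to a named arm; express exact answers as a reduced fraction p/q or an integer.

47275/148941

6-mesh fixed-axis compound train (all bearings frame-fixed)
mesh 1 [61T→13T]: |ω|/ω_in = 1×61/13 = 61/13, sense flips to −
mesh 2 [25T→63T]: |ω|/ω_in = (61/13)×25/63 = 1525/819, sense flips to +
mesh 3 [21T→67T]: |ω|/ω_in = (1525/819)×21/67 = 1525/2613, sense flips to −
mesh 4 [31T→31T]: |ω|/ω_in = (1525/2613)×31/31 = 1525/2613, sense flips to +
mesh 5 [31T→28T]: |ω|/ω_in = (1525/2613)×31/28 = 47275/73164, sense flips to −
mesh 6 [28T→57T]: |ω|/ω_in = (47275/73164)×28/57 = 47275/148941, sense flips to +
signed output speed (× input speed) = 47275/148941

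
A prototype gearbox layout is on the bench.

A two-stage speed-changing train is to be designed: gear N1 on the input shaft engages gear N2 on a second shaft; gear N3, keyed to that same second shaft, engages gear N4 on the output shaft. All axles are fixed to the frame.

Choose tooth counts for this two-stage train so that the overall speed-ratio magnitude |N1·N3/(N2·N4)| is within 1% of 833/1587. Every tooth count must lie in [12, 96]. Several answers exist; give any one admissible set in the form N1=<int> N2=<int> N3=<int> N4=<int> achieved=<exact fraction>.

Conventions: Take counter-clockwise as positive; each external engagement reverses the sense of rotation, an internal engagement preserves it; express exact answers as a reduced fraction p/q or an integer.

N1=17 N2=23 N3=49 N4=69 achieved=833/1587

design class (target 833/1587): fixed-axis compound train
target = 833/1587 in lowest terms: an exact hit needs N1·N3 = k·833 and N2·N4 = k·1587 for one integer k, every count in [12, 96]; additionally prefer no 1:1 stage (N1 ≠ N2, N3 ≠ N4)
k = 1: N1·N3 = 833 = 17·49, N2·N4 = 1587 = 23·69
achieved = 17·49/(23·69) = 833/1587; |achieved − target| = 0 ≤ 833/158700 ✓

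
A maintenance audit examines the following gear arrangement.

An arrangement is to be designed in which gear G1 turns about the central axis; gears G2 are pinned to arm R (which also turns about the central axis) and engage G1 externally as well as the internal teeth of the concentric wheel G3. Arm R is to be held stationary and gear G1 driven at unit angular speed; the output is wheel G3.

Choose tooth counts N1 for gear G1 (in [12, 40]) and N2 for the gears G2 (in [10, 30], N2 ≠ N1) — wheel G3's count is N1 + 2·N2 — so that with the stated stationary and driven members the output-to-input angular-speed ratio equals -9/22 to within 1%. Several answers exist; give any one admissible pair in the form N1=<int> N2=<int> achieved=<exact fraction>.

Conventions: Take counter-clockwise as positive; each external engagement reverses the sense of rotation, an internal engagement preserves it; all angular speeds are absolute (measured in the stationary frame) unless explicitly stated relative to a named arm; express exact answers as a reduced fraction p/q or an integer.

N1=18 N2=13 achieved=-9/22

planetary set to be sized for -9/22 (Willis relation)
Willis with ω_arm = 0: ω_ring/ω_sun = −N1/N3; set equal to -9/22  ⇒  N3/N1 = −1/(-9/22) = 22/9
N3 = N1 + 2·N2  ⇒  N2/N1 = (N3/N1 − 1)/2 = (22/9 − 1)/2 = 13/18
smallest multiple with N1 ≥ 12 and N2 ≥ 10: k = 1  ⇒  N1 = 1·18 = 18, N2 = 1·13 = 13 (N1 ≤ 40, N2 ≤ 30, N2 ≠ N1 ✓), N3 = 18 + 2·13 = 44
check: −N1/N3 with N1 = 18, N3 = 44 gives -9/22; |achieved − target| = 0 ≤ 9/2200 ✓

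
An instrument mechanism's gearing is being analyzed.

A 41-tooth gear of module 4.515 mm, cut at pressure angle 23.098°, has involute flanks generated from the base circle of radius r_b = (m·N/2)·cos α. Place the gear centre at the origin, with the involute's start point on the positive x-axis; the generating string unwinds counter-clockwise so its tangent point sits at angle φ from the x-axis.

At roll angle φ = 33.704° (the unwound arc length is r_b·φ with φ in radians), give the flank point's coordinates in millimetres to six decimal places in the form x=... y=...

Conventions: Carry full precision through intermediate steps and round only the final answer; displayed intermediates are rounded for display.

class = single-mesh tooth geometry [base-circle involute, m = 4.515, 41T]
pitch radius r_p = m·N/2 = 4.515·41/2 = 92.557500
base radius r_b = r_p·cos α = 92.557500·cos 23.098° = 85.137646
roll angle φ = 33.704° = 0.58824577 rad
x = r_b·(cos φ + φ·sin φ) = 98.617867
y = r_b·(sin φ − φ·cos φ) = 5.579223

x=98.617867 y=5.579223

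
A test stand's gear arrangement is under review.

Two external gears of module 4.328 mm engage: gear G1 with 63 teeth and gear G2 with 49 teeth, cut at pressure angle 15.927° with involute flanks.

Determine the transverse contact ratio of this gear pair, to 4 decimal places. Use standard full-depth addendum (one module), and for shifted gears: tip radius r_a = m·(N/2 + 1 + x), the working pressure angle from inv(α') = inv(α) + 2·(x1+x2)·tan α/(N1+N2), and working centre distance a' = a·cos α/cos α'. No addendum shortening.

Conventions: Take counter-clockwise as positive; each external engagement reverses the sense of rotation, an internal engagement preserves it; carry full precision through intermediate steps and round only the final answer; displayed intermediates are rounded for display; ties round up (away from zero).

single-mesh involute tooth geometry (63T engaging 49T at module 4.328)
base radii: r_b1 = 131.098501, r_b2 = 101.965501
tip radii: r_a1 = 140.660000, r_a2 = 110.364000
no profile shift: α' = α, a' = a
action lengths: √(r_a1²−r_b1²) = 50.974686, √(r_a2²−r_b2²) = 42.228534
base pitch p_b = π·m·cos α = 13.074860
CR = (50.974686 + 42.228534 − 242.368000·sin 15.92700°)/13.074860 = 2.041661
contact ratio ≈ 2.0417

2.0417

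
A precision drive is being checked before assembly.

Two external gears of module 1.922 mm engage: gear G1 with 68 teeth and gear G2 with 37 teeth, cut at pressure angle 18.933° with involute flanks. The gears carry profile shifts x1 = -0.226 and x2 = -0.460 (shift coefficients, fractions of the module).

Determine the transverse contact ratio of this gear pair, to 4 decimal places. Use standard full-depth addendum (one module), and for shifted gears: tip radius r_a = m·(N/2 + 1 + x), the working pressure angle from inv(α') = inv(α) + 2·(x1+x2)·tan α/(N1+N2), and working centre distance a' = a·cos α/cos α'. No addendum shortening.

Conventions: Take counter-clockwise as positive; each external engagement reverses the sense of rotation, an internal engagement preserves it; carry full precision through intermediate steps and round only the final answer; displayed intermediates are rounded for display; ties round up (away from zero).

2.0548

single-mesh involute tooth geometry (68T engaging 37T at module 1.922)
base radii: r_b1 = 61.812584, r_b2 = 33.633318
tip radii: r_a1 = 66.835628, r_a2 = 36.594880
inv(α') = inv(18.933°) + 2·(-0.226-0.460)·tan α/(68+37) = 0.00809481  ⇒  α' = 16.40846°
a' = a·cos α / cos α' = 100.9050·cos 18.933°/cos 16.40846° = 99.498240
action lengths: √(r_a1²−r_b1²) = 25.420574, √(r_a2²−r_b2²) = 14.421691
base pitch p_b = π·m·cos α = 5.711469
CR = (25.420574 + 14.421691 − 99.498240·sin 16.40846°)/5.711469 = 2.054758
contact ratio ≈ 2.0548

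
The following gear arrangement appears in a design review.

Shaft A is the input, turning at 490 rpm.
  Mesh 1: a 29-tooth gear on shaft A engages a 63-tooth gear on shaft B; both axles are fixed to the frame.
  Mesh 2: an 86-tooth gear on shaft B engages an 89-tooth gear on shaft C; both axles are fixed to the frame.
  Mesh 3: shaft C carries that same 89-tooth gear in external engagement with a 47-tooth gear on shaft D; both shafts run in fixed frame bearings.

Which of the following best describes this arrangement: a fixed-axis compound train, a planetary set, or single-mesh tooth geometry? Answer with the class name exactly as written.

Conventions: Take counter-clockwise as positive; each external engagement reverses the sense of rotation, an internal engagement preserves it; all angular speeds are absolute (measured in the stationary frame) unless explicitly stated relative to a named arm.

topology: fixed-axis compound train — 3 meshes, A→D
classification: fixed-axis compound train

fixed-axis compound train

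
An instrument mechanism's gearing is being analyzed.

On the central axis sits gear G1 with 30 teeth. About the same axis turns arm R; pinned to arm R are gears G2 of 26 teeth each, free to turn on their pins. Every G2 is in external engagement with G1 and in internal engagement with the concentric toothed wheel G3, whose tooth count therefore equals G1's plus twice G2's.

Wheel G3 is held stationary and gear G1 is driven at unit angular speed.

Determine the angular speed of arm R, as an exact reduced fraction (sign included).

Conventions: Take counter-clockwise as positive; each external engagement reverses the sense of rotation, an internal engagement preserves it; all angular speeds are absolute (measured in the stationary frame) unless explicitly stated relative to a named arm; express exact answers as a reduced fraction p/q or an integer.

15/56

planetary set (30T centre, 26T on arm, 82T internal) — Willis relation
ring teeth: 30 + 2·26 = 82
30(ω_sun−ω_arm) = −82(ω_ring−ω_arm),  ω_ring = 0, ω_sun = 1
30(1−ω_arm) = −82(0−ω_arm)  ⇒  112·ω_arm = 30  ⇒  ω_arm = 15/56
exact speed ratio = 15/56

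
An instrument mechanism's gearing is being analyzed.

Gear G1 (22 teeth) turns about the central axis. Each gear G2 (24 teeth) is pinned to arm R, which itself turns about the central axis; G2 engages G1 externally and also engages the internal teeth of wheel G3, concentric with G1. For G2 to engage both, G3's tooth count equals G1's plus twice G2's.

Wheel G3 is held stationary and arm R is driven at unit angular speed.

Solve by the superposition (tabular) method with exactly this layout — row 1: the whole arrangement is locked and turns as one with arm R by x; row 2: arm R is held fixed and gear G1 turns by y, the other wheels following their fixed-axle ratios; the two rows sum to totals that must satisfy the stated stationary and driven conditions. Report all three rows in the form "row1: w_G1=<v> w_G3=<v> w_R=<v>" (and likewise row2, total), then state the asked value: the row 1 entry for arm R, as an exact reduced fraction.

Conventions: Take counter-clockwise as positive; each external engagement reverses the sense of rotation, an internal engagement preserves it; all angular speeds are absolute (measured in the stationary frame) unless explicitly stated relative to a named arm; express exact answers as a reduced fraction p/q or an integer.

row1: w_G1=1 w_G3=1 w_R=1
row2: w_G1=35/11 w_G3=-1 w_R=0
total: w_G1=46/11 w_G3=0 w_R=1
asked value: 1

topology: planetary set — G1 22T / G2 24T / G3 70T, arm = carrier (Willis)
row 1: whole set turns with the arm by x
superposition row 2 [arm held]: sun y, ring −(22/70)·y, arm 0
boundary: total ω_ring = x − (22/70)·y = 0 and total ω_arm = x = 1  ⇒  y = 35/11, x = 1
row 2 ring = −(22/70)·35/11 = -1
totals (row 1 + row 2): sun 1 + 35/11 = 46/11, ring 1 + (-1) = 0, arm 1 + 0 = 1
asked cell (row1, arm) = 1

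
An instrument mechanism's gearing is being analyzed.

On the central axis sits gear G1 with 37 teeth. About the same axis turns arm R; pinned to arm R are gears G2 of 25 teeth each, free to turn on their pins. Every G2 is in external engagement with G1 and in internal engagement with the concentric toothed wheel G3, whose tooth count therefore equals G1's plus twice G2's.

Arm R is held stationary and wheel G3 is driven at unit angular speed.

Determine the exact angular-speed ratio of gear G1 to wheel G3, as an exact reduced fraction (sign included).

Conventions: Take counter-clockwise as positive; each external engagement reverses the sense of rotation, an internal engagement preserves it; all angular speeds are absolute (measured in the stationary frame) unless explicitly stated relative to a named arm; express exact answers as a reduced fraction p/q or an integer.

recognized (axles ride arm R): planetary set, 37/25/87 teeth
ring teeth: 37 + 2·25 = 87
37(ω_sun−ω_arm) = −87(ω_ring−ω_arm),  ω_arm = 0, ω_ring = 1
ω_sun = 0 − (87/37)(1−0) = -87/37
ω_out/ω_in = -87/37

-87/37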